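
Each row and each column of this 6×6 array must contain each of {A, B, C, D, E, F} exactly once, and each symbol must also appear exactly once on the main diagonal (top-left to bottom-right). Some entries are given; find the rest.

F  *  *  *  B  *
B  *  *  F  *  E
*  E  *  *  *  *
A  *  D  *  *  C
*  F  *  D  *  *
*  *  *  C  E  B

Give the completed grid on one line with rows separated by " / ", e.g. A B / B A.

Cell (r4,c2): row 4 has {A,C,D}; column 2 has {E,F} → B.
Cell (r4,c4): row 4 has {A,B,C,D}; column 4 has {C,D,F}; the diagonal has {B,F} → E.
Cell (r4,c5): row 4 has {A,B,C,D,E}; column 5 has {B,E} → F.
Cell (r5,c6): row 5 has {D,F}; column 6 has {B,C,E} → A.
Cell (r6,c1): row 6 has {B,C,E}; column 1 has {A,B,F} → D.
Cell (r6,c2): row 6 has {B,C,D,E}; column 2 has {B,E,F} → A.
Cell (r6,c3): row 6 has {A,B,C,D,E}; column 3 has {D} → F.
Cell (r1,c4): row 1 has {B,F}; column 4 has {C,D,E,F} → A.
Cell (r1,c6): row 1 has {A,B,F}; column 6 has {A,B,C,E} → D.
Cell (r3,c1): row 3 has {E}; column 1 has {A,B,D,F} → C.
Cell (r3,c3): row 3 has {C,E}; column 3 has {D,F}; the diagonal has {B,E,F} → A.
Cell (r3,c4): row 3 has {A,C,E}; column 4 has {A,C,D,E,F} → B.
Cell (r3,c5): row 3 has {A,B,C,E}; column 5 has {B,E,F} → D.
Cell (r3,c6): row 3 has {A,B,C,D,E}; column 6 has {A,B,C,D,E} → F.
Cell (r5,c1): row 5 has {A,D,F}; column 1 has {A,B,C,D,F} → E.
Cell (r5,c5): row 5 has {A,D,E,F}; column 5 has {B,D,E,F}; the diagonal has {A,B,E,F} → C.
Cell (r1,c2): row 1 has {A,B,D,F}; column 2 has {A,B,E,F} → C.
Cell (r1,c3): row 1 has {A,B,C,D,F}; column 3 has {A,D,F} → E.
Cell (r2,c2): row 2 has {B,E,F}; column 2 has {A,B,C,E,F}; the diagonal has {A,B,C,E,F} → D.
Cell (r2,c3): row 2 has {B,D,E,F}; column 3 has {A,D,E,F} → C.
Cell (r2,c5): row 2 has {B,C,D,E,F}; column 5 has {B,C,D,E,F} → A.
Cell (r5,c3): row 5 has {A,C,D,E,F}; column 3 has {A,C,D,E,F} → B.

F C E A B D / B D C F A E / C E A B D F / A B D E F C / E F B D C A / D A F C E B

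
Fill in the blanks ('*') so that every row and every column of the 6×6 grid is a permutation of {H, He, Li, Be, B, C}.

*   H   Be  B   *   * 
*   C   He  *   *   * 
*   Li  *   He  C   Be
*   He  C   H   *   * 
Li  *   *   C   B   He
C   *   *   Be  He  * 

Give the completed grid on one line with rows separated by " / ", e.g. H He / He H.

Cell (r1,c1): row 1 has {H,Be,B}; column 1 has {Li,C} → He.
Cell (r1,c5): row 1 has {H,He,Be,B}; column 5 has {He,B,C} → Li.
Cell (r1,c6): row 1 has {H,He,Li,Be,B}; column 6 has {He,Be} → C.
Cell (r2,c4): row 2 has {He,C}; column 4 has {H,He,Be,B,C} → Li.
Cell (r4,c5): row 4 has {H,He,C}; column 5 has {He,Li,B,C} → Be.
Cell (r5,c2): row 5 has {He,Li,B,C}; column 2 has {H,He,Li,C} → Be.
Cell (r5,c3): row 5 has {He,Li,Be,B,C}; column 3 has {He,Be,C} → H.
Cell (r6,c2): row 6 has {He,Be,C}; column 2 has {H,He,Li,Be,C} → B.
Cell (r6,c3): row 6 has {He,Be,B,C}; column 3 has {H,He,Be,C} → Li.
Cell (r6,c6): row 6 has {He,Li,Be,B,C}; column 6 has {He,Be,C} → H.
Cell (r2,c5): row 2 has {He,Li,C}; column 5 has {He,Li,Be,B,C} → H.
Cell (r2,c6): row 2 has {H,He,Li,C}; column 6 has {H,He,Be,C} → B.
Cell (r3,c3): row 3 has {He,Li,Be,C}; column 3 has {H,He,Li,Be,C} → B.
Cell (r4,c1): row 4 has {H,He,Be,C}; column 1 has {He,Li,C} → B.
Cell (r4,c6): row 4 has {H,He,Be,B,C}; column 6 has {H,He,Be,B,C} → Li.
Cell (r2,c1): row 2 has {H,He,Li,B,C}; column 1 has {He,Li,B,C} → Be.
Cell (r3,c1): row 3 has {He,Li,Be,B,C}; column 1 has {He,Li,Be,B,C} → H.

He H Be B Li C / Be C He Li H B / H Li B He C Be / B He C H Be Li / Li Be H C B He / C B Li Be He H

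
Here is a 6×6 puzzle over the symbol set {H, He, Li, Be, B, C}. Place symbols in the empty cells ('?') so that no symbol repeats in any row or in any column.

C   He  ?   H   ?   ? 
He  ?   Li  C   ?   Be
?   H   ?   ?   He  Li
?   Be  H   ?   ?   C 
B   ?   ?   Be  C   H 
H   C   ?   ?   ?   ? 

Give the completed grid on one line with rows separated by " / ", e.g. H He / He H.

row 1 has {H,He,C}; column 6 has {H,Li,Be,C} — only B is left for (r1,c6).
row 2 has {He,Li,Be,C}; column 2 has {H,He,Be,C} — only B is left for (r2,c2).
row 2 has {He,Li,Be,B,C}; column 5 has {He,C} — only H is left for (r2,c5).
row 3 has {H,He,Li}; column 1 has {H,He,B,C} — only Be is left for (r3,c1).
row 3 has {H,He,Li,Be}; column 4 has {H,Be,C} — only B is left for (r3,c4).
row 4 has {H,Be,C}; column 1 has {H,He,Be,B,C} — only Li is left for (r4,c1).
row 4 has {H,Li,Be,C}; column 4 has {H,Be,B,C} — only He is left for (r4,c4).
row 4 has {H,He,Li,Be,C}; column 5 has {H,He,C} — only B is left for (r4,c5).
row 5 has {H,Be,B,C}; column 2 has {H,He,Be,B,C} — only Li is left for (r5,c2).
row 5 has {H,Li,Be,B,C}; column 3 has {H,Li} — only He is left for (r5,c3).
row 6 has {H,C}; column 4 has {H,He,Be,B,C} — only Li is left for (r6,c4).
row 6 has {H,Li,C}; column 5 has {H,He,B,C} — only Be is left for (r6,c5).
row 6 has {H,Li,Be,C}; column 6 has {H,Li,Be,B,C} — only He is left for (r6,c6).
row 1 has {H,He,B,C}; column 3 has {H,He,Li} — only Be is left for (r1,c3).
row 1 has {H,He,Be,B,C}; column 5 has {H,He,Be,B,C} — only Li is left for (r1,c5).
row 3 has {H,He,Li,Be,B}; column 3 has {H,He,Li,Be} — only C is left for (r3,c3).
row 6 has {H,He,Li,Be,C}; column 3 has {H,He,Li,Be,C} — only B is left for (r6,c3).

C He Be H Li B / He B Li C H Be / Be H C B He Li / Li Be H He B C / B Li He Be C H / H C B Li Be He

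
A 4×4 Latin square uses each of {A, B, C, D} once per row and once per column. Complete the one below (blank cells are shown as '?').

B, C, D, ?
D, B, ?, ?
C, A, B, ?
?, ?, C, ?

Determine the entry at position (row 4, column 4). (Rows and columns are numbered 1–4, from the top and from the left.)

B

row 1 has {B,C,D}; column 4 is empty so far — only A is left for (r1,c4).
row 2 has {B,D}; column 3 has {B,C,D} — only A is left for (r2,c3).
row 2 has {A,B,D}; column 4 has {A} — only C is left for (r2,c4).
row 3 has {A,B,C}; column 4 has {A,C} — only D is left for (r3,c4).
row 4 has {C}; column 1 has {B,C,D} — only A is left for (r4,c1).
row 4 has {A,C}; column 2 has {A,B,C} — only D is left for (r4,c2).
row 4 has {A,C,D}; column 4 has {A,C,D} — only B is left for (r4,c4).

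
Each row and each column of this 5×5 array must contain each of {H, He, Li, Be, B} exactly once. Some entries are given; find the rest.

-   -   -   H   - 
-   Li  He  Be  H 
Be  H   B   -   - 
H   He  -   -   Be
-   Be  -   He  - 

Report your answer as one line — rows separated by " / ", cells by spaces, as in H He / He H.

(r1,c2) = B
(r2,c1) = B
(r3,c4) = Li
(r3,c5) = He
(r4,c3) = Li
(r4,c4) = B
(r5,c1) = Li
(r5,c3) = H
(r5,c5) = B
(r1,c1) = He
(r1,c3) = Be
(r1,c5) = Li

He B Be H Li / B Li He Be H / Be H B Li He / H He Li B Be / Li Be H He B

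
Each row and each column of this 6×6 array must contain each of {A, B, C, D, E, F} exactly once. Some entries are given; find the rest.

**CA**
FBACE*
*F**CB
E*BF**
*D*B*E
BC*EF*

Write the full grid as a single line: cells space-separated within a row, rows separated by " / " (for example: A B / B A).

D E C A B F / F B A C E D / A F E D C B / E A B F D C / C D F B A E / B C D E F A

(r1,c1) = D
(r1,c2) = E
(r1,c5) = B
(r1,c6) = F
(r2,c6) = D
(r3,c1) = A
(r3,c4) = D
(r4,c2) = A
(r4,c5) = D
(r4,c6) = C
(r5,c1) = C
(r5,c3) = F
(r5,c5) = A
(r6,c3) = D
(r6,c6) = A
(r3,c3) = E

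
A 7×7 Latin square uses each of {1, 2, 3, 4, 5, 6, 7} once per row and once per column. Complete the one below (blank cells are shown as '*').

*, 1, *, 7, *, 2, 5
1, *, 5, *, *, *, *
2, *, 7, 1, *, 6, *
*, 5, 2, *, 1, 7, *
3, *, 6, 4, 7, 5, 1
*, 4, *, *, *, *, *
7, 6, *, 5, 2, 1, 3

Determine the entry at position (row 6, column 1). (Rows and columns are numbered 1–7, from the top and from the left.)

5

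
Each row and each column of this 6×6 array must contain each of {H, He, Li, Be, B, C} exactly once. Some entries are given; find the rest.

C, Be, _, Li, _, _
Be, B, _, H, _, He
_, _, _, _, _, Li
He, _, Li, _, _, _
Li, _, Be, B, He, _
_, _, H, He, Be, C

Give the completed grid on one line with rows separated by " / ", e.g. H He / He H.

C Be He Li H B / Be B C H Li He / H He B Be C Li / He H Li C B Be / Li C Be B He H / B Li H He Be C

(r2,c3) = C
(r2,c5) = Li
(r5,c6) = H
(r6,c1) = B
(r6,c2) = Li
(r1,c6) = B
(r3,c1) = H
(r4,c6) = Be
(r5,c2) = C
(r1,c3) = He
(r1,c5) = H
(r3,c2) = He
(r3,c3) = B
(r3,c5) = C
(r4,c2) = H
(r4,c4) = C
(r4,c5) = B
(r3,c4) = Be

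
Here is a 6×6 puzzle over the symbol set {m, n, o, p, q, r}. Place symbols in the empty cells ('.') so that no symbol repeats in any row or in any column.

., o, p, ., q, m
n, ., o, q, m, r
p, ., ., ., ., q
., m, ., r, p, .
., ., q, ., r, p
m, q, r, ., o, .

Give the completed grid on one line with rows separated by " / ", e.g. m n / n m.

r o p n q m / n p o q m r / p r m o n q / q m n r p o / o n q m r p / m q r p o n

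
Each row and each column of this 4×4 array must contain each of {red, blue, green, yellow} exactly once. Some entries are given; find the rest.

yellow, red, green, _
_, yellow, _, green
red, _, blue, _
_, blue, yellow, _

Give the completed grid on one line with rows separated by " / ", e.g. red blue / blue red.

(r1,c4) = blue
(r2,c1) = blue
(r2,c3) = red
(r3,c2) = green
(r3,c4) = yellow
(r4,c1) = green
(r4,c4) = red

yellow red green blue / blue yellow red green / red green blue yellow / green blue yellow red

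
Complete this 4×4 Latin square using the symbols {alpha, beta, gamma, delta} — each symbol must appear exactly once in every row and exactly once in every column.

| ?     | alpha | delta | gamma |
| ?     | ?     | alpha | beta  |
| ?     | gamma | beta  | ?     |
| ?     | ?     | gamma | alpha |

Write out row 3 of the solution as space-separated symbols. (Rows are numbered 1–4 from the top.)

alpha gamma beta delta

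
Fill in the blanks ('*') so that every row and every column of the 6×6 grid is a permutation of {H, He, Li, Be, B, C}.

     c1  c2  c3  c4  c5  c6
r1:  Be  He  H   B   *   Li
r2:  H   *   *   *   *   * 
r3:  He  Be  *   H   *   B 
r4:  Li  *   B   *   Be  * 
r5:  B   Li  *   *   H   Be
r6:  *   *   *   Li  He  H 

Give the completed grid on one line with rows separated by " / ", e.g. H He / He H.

At row 1, column 5: row 1 has {H,He,Li,Be,B}; column 5 has {H,He,Be}; that leaves C.
At row 3, column 5: row 3 has {H,He,Be,B}; column 5 has {H,He,Be,C}; that leaves Li.
At row 6, column 1: row 6 has {H,He,Li}; column 1 has {H,He,Li,Be,B}; that leaves C.
At row 6, column 2: row 6 has {H,He,Li,C}; column 2 has {He,Li,Be}; that leaves B.
At row 6, column 3: row 6 has {H,He,Li,B,C}; column 3 has {H,B}; that leaves Be.
At row 2, column 2: row 2 has {H}; column 2 has {He,Li,Be,B}; that leaves C.
At row 2, column 5: row 2 has {H,C}; column 5 has {H,He,Li,Be,C}; that leaves B.
At row 2, column 6: row 2 has {H,B,C}; column 6 has {H,Li,Be,B}; that leaves He.
At row 3, column 3: row 3 has {H,He,Li,Be,B}; column 3 has {H,Be,B}; that leaves C.
At row 4, column 2: row 4 has {Li,Be,B}; column 2 has {He,Li,Be,B,C}; that leaves H.
At row 4, column 6: row 4 has {H,Li,Be,B}; column 6 has {H,He,Li,Be,B}; that leaves C.
At row 5, column 3: row 5 has {H,Li,Be,B}; column 3 has {H,Be,B,C}; that leaves He.
At row 5, column 4: row 5 has {H,He,Li,Be,B}; column 4 has {H,Li,B}; that leaves C.
At row 2, column 3: row 2 has {H,He,B,C}; column 3 has {H,He,Be,B,C}; that leaves Li.
At row 2, column 4: row 2 has {H,He,Li,B,C}; column 4 has {H,Li,B,C}; that leaves Be.
At row 4, column 4: row 4 has {H,Li,Be,B,C}; column 4 has {H,Li,Be,B,C}; that leaves He.

Be He H B C Li / H C Li Be B He / He Be C H Li B / Li H B He Be C / B Li He C H Be / C B Be Li He H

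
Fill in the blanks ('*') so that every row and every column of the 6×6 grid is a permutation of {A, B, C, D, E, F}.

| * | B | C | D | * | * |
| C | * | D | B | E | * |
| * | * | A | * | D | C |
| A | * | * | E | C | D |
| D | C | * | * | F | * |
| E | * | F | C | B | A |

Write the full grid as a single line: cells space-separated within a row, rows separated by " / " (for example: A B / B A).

F B C D A E / C A D B E F / B E A F D C / A F B E C D / D C E A F B / E D F C B A

(r1,c1): row 1 has {B,C,D}; column 1 has {A,C,D,E}, so it must be F.
(r1,c5): row 1 has {B,C,D,F}; column 5 has {B,C,D,E,F}, so it must be A.
(r1,c6): row 1 has {A,B,C,D,F}; column 6 has {A,C,D}, so it must be E.
(r2,c6): row 2 has {B,C,D,E}; column 6 has {A,C,D,E}, so it must be F.
(r3,c1): row 3 has {A,C,D}; column 1 has {A,C,D,E,F}, so it must be B.
(r3,c4): row 3 has {A,B,C,D}; column 4 has {B,C,D,E}, so it must be F.
(r4,c2): row 4 has {A,C,D,E}; column 2 has {B,C}, so it must be F.
(r4,c3): row 4 has {A,C,D,E,F}; column 3 has {A,C,D,F}, so it must be B.
(r5,c3): row 5 has {C,D,F}; column 3 has {A,B,C,D,F}, so it must be E.
(r5,c4): row 5 has {C,D,E,F}; column 4 has {B,C,D,E,F}, so it must be A.
(r5,c6): row 5 has {A,C,D,E,F}; column 6 has {A,C,D,E,F}, so it must be B.
(r6,c2): row 6 has {A,B,C,E,F}; column 2 has {B,C,F}, so it must be D.
(r2,c2): row 2 has {B,C,D,E,F}; column 2 has {B,C,D,F}, so it must be A.
(r3,c2): row 3 has {A,B,C,D,F}; column 2 has {A,B,C,D,F}, so it must be E.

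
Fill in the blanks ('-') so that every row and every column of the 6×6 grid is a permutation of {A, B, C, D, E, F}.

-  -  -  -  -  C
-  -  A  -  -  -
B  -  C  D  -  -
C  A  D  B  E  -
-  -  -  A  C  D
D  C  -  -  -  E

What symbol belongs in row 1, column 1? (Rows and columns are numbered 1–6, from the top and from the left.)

A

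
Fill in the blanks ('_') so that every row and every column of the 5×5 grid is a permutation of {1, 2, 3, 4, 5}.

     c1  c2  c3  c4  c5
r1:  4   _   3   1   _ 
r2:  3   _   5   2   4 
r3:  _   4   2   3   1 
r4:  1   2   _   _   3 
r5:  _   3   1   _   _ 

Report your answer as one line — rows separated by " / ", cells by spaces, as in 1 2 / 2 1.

4 5 3 1 2 / 3 1 5 2 4 / 5 4 2 3 1 / 1 2 4 5 3 / 2 3 1 4 5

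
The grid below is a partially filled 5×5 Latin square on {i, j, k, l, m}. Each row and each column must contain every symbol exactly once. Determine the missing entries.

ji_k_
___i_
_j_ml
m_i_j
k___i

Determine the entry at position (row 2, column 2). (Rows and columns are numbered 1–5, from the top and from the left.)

m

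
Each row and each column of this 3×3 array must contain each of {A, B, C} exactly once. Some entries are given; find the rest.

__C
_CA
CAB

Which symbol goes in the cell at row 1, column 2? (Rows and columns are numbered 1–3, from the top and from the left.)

B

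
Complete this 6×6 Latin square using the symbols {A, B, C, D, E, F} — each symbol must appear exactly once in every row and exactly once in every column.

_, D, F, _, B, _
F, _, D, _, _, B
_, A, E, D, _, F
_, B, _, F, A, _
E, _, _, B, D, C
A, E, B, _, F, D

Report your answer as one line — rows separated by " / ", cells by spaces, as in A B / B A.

C D F E B A / F C D A E B / B A E D C F / D B C F A E / E F A B D C / A E B C F D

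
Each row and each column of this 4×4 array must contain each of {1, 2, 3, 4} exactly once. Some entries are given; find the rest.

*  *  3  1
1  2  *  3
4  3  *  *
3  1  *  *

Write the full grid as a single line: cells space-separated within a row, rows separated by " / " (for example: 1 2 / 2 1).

2 4 3 1 / 1 2 4 3 / 4 3 1 2 / 3 1 2 4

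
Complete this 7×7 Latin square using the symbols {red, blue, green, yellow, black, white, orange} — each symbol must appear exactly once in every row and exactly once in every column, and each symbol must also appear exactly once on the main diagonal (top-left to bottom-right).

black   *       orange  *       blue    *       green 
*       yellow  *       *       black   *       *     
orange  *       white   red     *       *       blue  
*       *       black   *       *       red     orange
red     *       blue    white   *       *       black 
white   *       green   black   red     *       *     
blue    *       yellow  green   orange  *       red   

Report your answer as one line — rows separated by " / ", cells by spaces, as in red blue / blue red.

black red orange yellow blue white green / green yellow red orange black blue white / orange black white red yellow green blue / yellow green black blue white red orange / red orange blue white green yellow black / white blue green black red orange yellow / blue white yellow green orange black red

(r1,c4) = yellow
(r1,c6) = white
(r2,c1) = green
(r2,c3) = red
(r2,c7) = white
(r4,c1) = yellow
(r4,c4) = blue
(r5,c5) = green
(r6,c6) = orange
(r6,c7) = yellow
(r7,c6) = black
(r1,c2) = red
(r2,c4) = orange
(r2,c6) = blue
(r3,c5) = yellow
(r3,c6) = green
(r4,c5) = white
(r5,c2) = orange
(r5,c6) = yellow
(r6,c2) = blue
(r7,c2) = white
(r3,c2) = black
(r4,c2) = green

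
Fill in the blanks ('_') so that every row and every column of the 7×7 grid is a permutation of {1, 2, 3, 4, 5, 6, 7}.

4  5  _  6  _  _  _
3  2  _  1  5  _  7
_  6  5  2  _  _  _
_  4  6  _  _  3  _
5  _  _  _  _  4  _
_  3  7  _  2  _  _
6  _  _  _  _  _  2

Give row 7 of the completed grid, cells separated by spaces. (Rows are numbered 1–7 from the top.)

6 1 3 5 4 7 2

row 2 has {1,2,3,5,7}; column 3 has {5,6,7} — only 4 is left for (r2,c3).
row 2 has {1,2,3,4,5,7}; column 6 has {3,4} — only 6 is left for (r2,c6).
row 6 has {2,3,7}; column 1 has {3,4,5,6} — only 1 is left for (r6,c1).
row 6 has {1,2,3,7}; column 6 has {3,4,6} — only 5 is left for (r6,c6).
row 3 has {2,5,6}; column 1 has {1,3,4,5,6} — only 7 is left for (r3,c1).
row 3 has {2,5,6,7}; column 6 has {3,4,5,6} — only 1 is left for (r3,c6).
row 4 has {3,4,6}; column 1 has {1,3,4,5,6,7} — only 2 is left for (r4,c1).
row 6 has {1,2,3,5,7}; column 4 has {1,2,6} — only 4 is left for (r6,c4).
row 6 has {1,2,3,4,5,7}; column 7 has {2,7} — only 6 is left for (r6,c7).
row 7 has {2,6}; column 6 has {1,3,4,5,6} — only 7 is left for (r7,c6).
row 1 has {4,5,6}; column 6 has {1,3,4,5,6,7} — only 2 is left for (r1,c6).
row 7 has {2,6,7}; column 2 has {2,3,4,5,6} — only 1 is left for (r7,c2).
row 7 has {1,2,6,7}; column 3 has {4,5,6,7} — only 3 is left for (r7,c3).
row 7 has {1,2,3,6,7}; column 4 has {1,2,4,6} — only 5 is left for (r7,c4).
row 7 has {1,2,3,5,6,7}; column 5 has {2,5} — only 4 is left for (r7,c5).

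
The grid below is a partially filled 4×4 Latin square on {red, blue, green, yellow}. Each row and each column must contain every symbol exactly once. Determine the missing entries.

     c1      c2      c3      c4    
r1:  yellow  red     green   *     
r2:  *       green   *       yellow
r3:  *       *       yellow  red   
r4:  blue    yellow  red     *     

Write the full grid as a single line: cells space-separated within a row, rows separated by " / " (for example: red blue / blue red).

yellow red green blue / red green blue yellow / green blue yellow red / blue yellow red green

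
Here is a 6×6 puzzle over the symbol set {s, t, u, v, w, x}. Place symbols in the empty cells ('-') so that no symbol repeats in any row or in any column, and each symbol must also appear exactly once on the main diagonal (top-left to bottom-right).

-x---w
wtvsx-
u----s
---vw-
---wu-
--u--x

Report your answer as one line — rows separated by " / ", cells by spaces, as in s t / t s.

s x t u v w / w t v s x u / u v w x t s / x u s v w t / t s x w u v / v w u t s x

(r1,c1) = s
(r1,c3) = t
(r1,c4) = u
(r1,c5) = v
(r2,c6) = u
(r3,c3) = w
(r3,c5) = t
(r4,c6) = t
(r5,c6) = v
(r6,c4) = t
(r6,c5) = s
(r3,c2) = v
(r3,c4) = x
(r4,c1) = x
(r4,c3) = s
(r5,c1) = t
(r5,c2) = s
(r5,c3) = x
(r6,c1) = v
(r6,c2) = w
(r4,c2) = u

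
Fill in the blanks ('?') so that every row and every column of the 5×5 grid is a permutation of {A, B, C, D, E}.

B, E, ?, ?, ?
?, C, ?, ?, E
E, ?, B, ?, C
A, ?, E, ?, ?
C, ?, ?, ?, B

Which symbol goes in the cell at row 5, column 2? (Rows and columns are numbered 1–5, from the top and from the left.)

Cell (r2,c1): row 2 has {C,E}; column 1 has {A,B,C,E} → D.
Cell (r2,c3): row 2 has {C,D,E}; column 3 has {B,E} → A.
Cell (r2,c4): row 2 has {A,C,D,E}; column 4 is empty so far → B.
Cell (r4,c5): row 4 has {A,E}; column 5 has {B,C,E} → D.
Cell (r5,c3): row 5 has {B,C}; column 3 has {A,B,E} → D.
Cell (r1,c3): row 1 has {B,E}; column 3 has {A,B,D,E} → C.
Cell (r1,c5): row 1 has {B,C,E}; column 5 has {B,C,D,E} → A.
Cell (r4,c2): row 4 has {A,D,E}; column 2 has {C,E} → B.
Cell (r4,c4): row 4 has {A,B,D,E}; column 4 has {B} → C.
Cell (r5,c2): row 5 has {B,C,D}; column 2 has {B,C,E} → A.

A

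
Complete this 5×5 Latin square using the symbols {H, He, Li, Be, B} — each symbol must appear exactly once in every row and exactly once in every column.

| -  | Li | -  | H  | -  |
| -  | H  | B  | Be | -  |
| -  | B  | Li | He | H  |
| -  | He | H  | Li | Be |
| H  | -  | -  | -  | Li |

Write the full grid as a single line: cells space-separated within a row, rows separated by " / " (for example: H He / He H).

(r2,c5): row 2 has {H,Be,B}; column 5 has {H,Li,Be}, so it must be He.
(r3,c1): row 3 has {H,He,Li,B}; column 1 has {H}, so it must be Be.
(r4,c1): row 4 has {H,He,Li,Be}; column 1 has {H,Be}, so it must be B.
(r5,c2): row 5 has {H,Li}; column 2 has {H,He,Li,B}, so it must be Be.
(r5,c3): row 5 has {H,Li,Be}; column 3 has {H,Li,B}, so it must be He.
(r5,c4): row 5 has {H,He,Li,Be}; column 4 has {H,He,Li,Be}, so it must be B.
(r1,c1): row 1 has {H,Li}; column 1 has {H,Be,B}, so it must be He.
(r1,c3): row 1 has {H,He,Li}; column 3 has {H,He,Li,B}, so it must be Be.
(r1,c5): row 1 has {H,He,Li,Be}; column 5 has {H,He,Li,Be}, so it must be B.
(r2,c1): row 2 has {H,He,Be,B}; column 1 has {H,He,Be,B}, so it must be Li.

He Li Be H B / Li H B Be He / Be B Li He H / B He H Li Be / H Be He B Li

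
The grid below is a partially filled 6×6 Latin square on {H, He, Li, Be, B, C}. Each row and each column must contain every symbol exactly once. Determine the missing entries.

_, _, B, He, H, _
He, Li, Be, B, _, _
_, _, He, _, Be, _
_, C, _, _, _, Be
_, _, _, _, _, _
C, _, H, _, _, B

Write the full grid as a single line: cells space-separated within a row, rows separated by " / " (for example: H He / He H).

(r1,c2): row 1 has {H,He,B}; column 2 has {Li,C}, so it must be Be.
(r2,c5): row 2 has {He,Li,Be,B}; column 5 has {H,Be}, so it must be C.
(r2,c6): row 2 has {He,Li,Be,B,C}; column 6 has {Be,B}, so it must be H.
(r4,c3): row 4 has {Be,C}; column 3 has {H,He,Be,B}, so it must be Li.
(r4,c4): row 4 has {Li,Be,C}; column 4 has {He,B}, so it must be H.
(r5,c3): row 5 is empty so far; column 3 has {H,He,Li,Be,B}, so it must be C.
(r6,c2): row 6 has {H,B,C}; column 2 has {Li,Be,C}, so it must be He.
(r6,c5): row 6 has {H,He,B,C}; column 5 has {H,Be,C}, so it must be Li.
(r1,c1): row 1 has {H,He,Be,B}; column 1 has {He,C}, so it must be Li.
(r1,c6): row 1 has {H,He,Li,Be,B}; column 6 has {H,Be,B}, so it must be C.
(r3,c6): row 3 has {He,Be}; column 6 has {H,Be,B,C}, so it must be Li.
(r4,c1): row 4 has {H,Li,Be,C}; column 1 has {He,Li,C}, so it must be B.
(r4,c5): row 4 has {H,Li,Be,B,C}; column 5 has {H,Li,Be,C}, so it must be He.
(r5,c5): row 5 has {C}; column 5 has {H,He,Li,Be,C}, so it must be B.
(r5,c6): row 5 has {B,C}; column 6 has {H,Li,Be,B,C}, so it must be He.
(r6,c4): row 6 has {H,He,Li,B,C}; column 4 has {H,He,B}, so it must be Be.
(r3,c1): row 3 has {He,Li,Be}; column 1 has {He,Li,B,C}, so it must be H.
(r3,c2): row 3 has {H,He,Li,Be}; column 2 has {He,Li,Be,C}, so it must be B.
(r3,c4): row 3 has {H,He,Li,Be,B}; column 4 has {H,He,Be,B}, so it must be C.
(r5,c1): row 5 has {He,B,C}; column 1 has {H,He,Li,B,C}, so it must be Be.
(r5,c2): row 5 has {He,Be,B,C}; column 2 has {He,Li,Be,B,C}, so it must be H.
(r5,c4): row 5 has {H,He,Be,B,C}; column 4 has {H,He,Be,B,C}, so it must be Li.

Li Be B He H C / He Li Be B C H / H B He C Be Li / B C Li H He Be / Be H C Li B He / C He H Be Li B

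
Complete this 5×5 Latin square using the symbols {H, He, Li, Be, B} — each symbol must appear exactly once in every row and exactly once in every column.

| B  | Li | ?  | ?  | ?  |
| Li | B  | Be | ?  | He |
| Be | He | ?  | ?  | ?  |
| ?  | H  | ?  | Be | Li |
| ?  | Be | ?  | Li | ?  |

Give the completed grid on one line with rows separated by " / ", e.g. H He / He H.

(r2,c4) = H
(r3,c4) = B
(r3,c5) = H
(r4,c1) = He
(r4,c3) = B
(r5,c1) = H
(r5,c3) = He
(r5,c5) = B
(r1,c3) = H
(r1,c4) = He
(r1,c5) = Be
(r3,c3) = Li

B Li H He Be / Li B Be H He / Be He Li B H / He H B Be Li / H Be He Li B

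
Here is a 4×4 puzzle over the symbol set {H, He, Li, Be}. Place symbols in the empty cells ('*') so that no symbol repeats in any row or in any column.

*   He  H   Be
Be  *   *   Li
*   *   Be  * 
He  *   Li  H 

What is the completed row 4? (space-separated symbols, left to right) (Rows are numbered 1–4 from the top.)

He Be Li H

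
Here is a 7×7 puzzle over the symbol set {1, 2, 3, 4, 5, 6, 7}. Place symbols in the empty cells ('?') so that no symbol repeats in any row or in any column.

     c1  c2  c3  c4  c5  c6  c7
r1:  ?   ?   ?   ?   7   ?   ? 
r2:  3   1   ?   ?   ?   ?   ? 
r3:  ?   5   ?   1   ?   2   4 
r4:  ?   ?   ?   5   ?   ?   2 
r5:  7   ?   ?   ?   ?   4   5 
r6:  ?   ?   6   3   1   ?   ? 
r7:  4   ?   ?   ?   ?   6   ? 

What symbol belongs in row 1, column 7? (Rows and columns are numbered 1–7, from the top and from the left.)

3

(r3,c1) = 6
(r3,c5) = 3
(r4,c1) = 1
(r6,c7) = 7
(r2,c7) = 6
(r3,c3) = 7
(r6,c6) = 5
(r2,c6) = 7
(r4,c6) = 3
(r6,c1) = 2
(r6,c2) = 4
(r1,c1) = 5
(r1,c6) = 1
(r1,c7) = 3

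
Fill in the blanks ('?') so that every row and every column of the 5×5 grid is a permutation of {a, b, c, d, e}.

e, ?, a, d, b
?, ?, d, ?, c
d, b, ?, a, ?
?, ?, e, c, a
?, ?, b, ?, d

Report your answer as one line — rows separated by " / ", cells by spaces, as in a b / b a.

(r1,c2): row 1 has {a,b,d,e}; column 2 has {b}, so it must be c.
(r3,c3): row 3 has {a,b,d}; column 3 has {a,b,d,e}, so it must be c.
(r3,c5): row 3 has {a,b,c,d}; column 5 has {a,b,c,d}, so it must be e.
(r4,c1): row 4 has {a,c,e}; column 1 has {d,e}, so it must be b.
(r4,c2): row 4 has {a,b,c,e}; column 2 has {b,c}, so it must be d.
(r5,c4): row 5 has {b,d}; column 4 has {a,c,d}, so it must be e.
(r2,c1): row 2 has {c,d}; column 1 has {b,d,e}, so it must be a.
(r2,c2): row 2 has {a,c,d}; column 2 has {b,c,d}, so it must be e.
(r2,c4): row 2 has {a,c,d,e}; column 4 has {a,c,d,e}, so it must be b.
(r5,c1): row 5 has {b,d,e}; column 1 has {a,b,d,e}, so it must be c.
(r5,c2): row 5 has {b,c,d,e}; column 2 has {b,c,d,e}, so it must be a.

e c a d b / a e d b c / d b c a e / b d e c a / c a b e d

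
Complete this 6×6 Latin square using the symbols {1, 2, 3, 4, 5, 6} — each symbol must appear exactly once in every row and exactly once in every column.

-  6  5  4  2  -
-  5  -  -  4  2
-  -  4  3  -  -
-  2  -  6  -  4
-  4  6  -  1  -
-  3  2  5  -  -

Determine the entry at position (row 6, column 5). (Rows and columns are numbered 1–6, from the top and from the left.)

6

Cell (r2,c4): row 2 has {2,4,5}; column 4 has {3,4,5,6} → 1.
Cell (r3,c2): row 3 has {3,4}; column 2 has {2,3,4,5,6} → 1.
Cell (r5,c4): row 5 has {1,4,6}; column 4 has {1,3,4,5,6} → 2.
Cell (r6,c5): row 6 has {2,3,5}; column 5 has {1,2,4} → 6.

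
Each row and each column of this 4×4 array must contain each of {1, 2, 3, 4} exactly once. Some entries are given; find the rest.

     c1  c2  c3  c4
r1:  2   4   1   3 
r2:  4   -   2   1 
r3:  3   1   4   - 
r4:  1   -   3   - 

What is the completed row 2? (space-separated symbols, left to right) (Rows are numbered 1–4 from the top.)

4 3 2 1

(r2,c2) = 3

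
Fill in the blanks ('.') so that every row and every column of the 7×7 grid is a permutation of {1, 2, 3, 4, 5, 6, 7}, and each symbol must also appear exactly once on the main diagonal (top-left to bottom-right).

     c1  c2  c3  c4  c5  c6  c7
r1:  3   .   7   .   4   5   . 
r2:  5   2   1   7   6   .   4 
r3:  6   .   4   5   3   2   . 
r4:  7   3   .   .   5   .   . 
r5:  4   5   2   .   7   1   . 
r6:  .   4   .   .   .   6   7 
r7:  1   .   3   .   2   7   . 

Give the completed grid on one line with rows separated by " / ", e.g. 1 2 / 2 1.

(r2,c6) = 3
(r3,c7) = 1
(r4,c3) = 6
(r4,c4) = 1
(r4,c6) = 4
(r4,c7) = 2
(r6,c1) = 2
(r6,c3) = 5
(r6,c4) = 3
(r6,c5) = 1
(r7,c2) = 6
(r7,c4) = 4
(r7,c7) = 5
(r1,c2) = 1
(r1,c7) = 6
(r3,c2) = 7
(r5,c4) = 6
(r5,c7) = 3
(r1,c4) = 2

3 1 7 2 4 5 6 / 5 2 1 7 6 3 4 / 6 7 4 5 3 2 1 / 7 3 6 1 5 4 2 / 4 5 2 6 7 1 3 / 2 4 5 3 1 6 7 / 1 6 3 4 2 7 5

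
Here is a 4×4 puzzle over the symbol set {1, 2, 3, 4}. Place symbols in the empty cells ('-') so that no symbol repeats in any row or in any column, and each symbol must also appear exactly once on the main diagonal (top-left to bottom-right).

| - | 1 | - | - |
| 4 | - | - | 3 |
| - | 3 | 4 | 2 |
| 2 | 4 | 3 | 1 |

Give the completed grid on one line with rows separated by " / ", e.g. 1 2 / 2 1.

(r1,c1): row 1 has {1}; column 1 has {2,4}; the diagonal has {1,4}, so it must be 3.
(r1,c3): row 1 has {1,3}; column 3 has {3,4}, so it must be 2.
(r1,c4): row 1 has {1,2,3}; column 4 has {1,2,3}, so it must be 4.
(r2,c2): row 2 has {3,4}; column 2 has {1,3,4}; the diagonal has {1,3,4}, so it must be 2.
(r2,c3): row 2 has {2,3,4}; column 3 has {2,3,4}, so it must be 1.
(r3,c1): row 3 has {2,3,4}; column 1 has {2,3,4}, so it must be 1.

3 1 2 4 / 4 2 1 3 / 1 3 4 2 / 2 4 3 1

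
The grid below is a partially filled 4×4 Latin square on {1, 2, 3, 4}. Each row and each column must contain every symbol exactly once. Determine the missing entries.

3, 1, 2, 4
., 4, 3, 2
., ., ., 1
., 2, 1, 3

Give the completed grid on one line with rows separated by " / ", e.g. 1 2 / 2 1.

3 1 2 4 / 1 4 3 2 / 2 3 4 1 / 4 2 1 3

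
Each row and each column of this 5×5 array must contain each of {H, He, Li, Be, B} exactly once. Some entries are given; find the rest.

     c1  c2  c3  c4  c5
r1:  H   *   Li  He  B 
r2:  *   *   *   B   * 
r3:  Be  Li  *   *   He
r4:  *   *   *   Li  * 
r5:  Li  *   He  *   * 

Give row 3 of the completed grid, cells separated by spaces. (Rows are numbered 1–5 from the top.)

(r1,c2) = Be
(r2,c1) = He
(r2,c2) = H
(r2,c3) = Be
(r2,c5) = Li
(r3,c4) = H
(r4,c1) = B
(r4,c2) = He
(r4,c3) = H
(r4,c5) = Be
(r5,c2) = B
(r5,c4) = Be
(r5,c5) = H
(r3,c3) = B

Be Li B H He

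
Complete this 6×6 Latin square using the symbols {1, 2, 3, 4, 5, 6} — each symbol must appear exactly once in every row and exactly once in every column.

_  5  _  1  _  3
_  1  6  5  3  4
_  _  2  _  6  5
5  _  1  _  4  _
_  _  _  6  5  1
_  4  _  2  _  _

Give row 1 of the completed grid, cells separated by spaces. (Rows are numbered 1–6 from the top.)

6 5 4 1 2 3

(r1,c3) = 4
(r1,c5) = 2
(r2,c1) = 2
(r3,c2) = 3
(r3,c4) = 4
(r4,c4) = 3
(r5,c2) = 2
(r5,c3) = 3
(r6,c3) = 5
(r6,c5) = 1
(r6,c6) = 6
(r1,c1) = 6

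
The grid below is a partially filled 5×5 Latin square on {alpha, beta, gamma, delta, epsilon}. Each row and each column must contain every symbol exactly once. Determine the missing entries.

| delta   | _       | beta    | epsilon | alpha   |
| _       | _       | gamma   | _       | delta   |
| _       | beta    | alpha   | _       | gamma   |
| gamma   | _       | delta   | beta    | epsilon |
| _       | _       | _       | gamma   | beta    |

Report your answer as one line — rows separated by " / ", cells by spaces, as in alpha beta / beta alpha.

delta gamma beta epsilon alpha / beta epsilon gamma alpha delta / epsilon beta alpha delta gamma / gamma alpha delta beta epsilon / alpha delta epsilon gamma beta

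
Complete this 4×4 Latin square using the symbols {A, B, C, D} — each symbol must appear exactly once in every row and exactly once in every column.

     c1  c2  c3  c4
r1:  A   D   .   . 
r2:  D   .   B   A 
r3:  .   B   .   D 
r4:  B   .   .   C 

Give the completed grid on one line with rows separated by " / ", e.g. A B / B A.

A D C B / D C B A / C B A D / B A D C

Cell (r1,c3): row 1 has {A,D}; column 3 has {B} → C.
Cell (r1,c4): row 1 has {A,C,D}; column 4 has {A,C,D} → B.
Cell (r2,c2): row 2 has {A,B,D}; column 2 has {B,D} → C.
Cell (r3,c1): row 3 has {B,D}; column 1 has {A,B,D} → C.
Cell (r3,c3): row 3 has {B,C,D}; column 3 has {B,C} → A.
Cell (r4,c2): row 4 has {B,C}; column 2 has {B,C,D} → A.
Cell (r4,c3): row 4 has {A,B,C}; column 3 has {A,B,C} → D.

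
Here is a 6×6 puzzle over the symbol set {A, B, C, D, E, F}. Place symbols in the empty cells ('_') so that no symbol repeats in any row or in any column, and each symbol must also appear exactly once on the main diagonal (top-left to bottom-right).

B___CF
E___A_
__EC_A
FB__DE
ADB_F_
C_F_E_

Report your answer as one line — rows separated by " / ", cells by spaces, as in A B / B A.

B E A D C F / E C D F A B / D F E C B A / F B C A D E / A D B E F C / C A F B E D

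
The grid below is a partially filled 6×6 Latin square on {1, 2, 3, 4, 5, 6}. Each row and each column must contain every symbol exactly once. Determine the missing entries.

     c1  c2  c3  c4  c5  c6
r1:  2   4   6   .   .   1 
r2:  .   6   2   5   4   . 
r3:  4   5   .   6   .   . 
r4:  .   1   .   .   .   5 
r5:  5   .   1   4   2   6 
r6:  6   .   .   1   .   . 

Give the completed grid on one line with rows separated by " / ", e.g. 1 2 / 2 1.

Cell (r1,c4): row 1 has {1,2,4,6}; column 4 has {1,4,5,6} → 3.
Cell (r1,c5): row 1 has {1,2,3,4,6}; column 5 has {2,4} → 5.
Cell (r2,c6): row 2 has {2,4,5,6}; column 6 has {1,5,6} → 3.
Cell (r3,c3): row 3 has {4,5,6}; column 3 has {1,2,6} → 3.
Cell (r3,c5): row 3 has {3,4,5,6}; column 5 has {2,4,5} → 1.
Cell (r3,c6): row 3 has {1,3,4,5,6}; column 6 has {1,3,5,6} → 2.
Cell (r4,c1): row 4 has {1,5}; column 1 has {2,4,5,6} → 3.
Cell (r4,c3): row 4 has {1,3,5}; column 3 has {1,2,3,6} → 4.
Cell (r4,c4): row 4 has {1,3,4,5}; column 4 has {1,3,4,5,6} → 2.
Cell (r4,c5): row 4 has {1,2,3,4,5}; column 5 has {1,2,4,5} → 6.
Cell (r5,c2): row 5 has {1,2,4,5,6}; column 2 has {1,4,5,6} → 3.
Cell (r6,c2): row 6 has {1,6}; column 2 has {1,3,4,5,6} → 2.
Cell (r6,c3): row 6 has {1,2,6}; column 3 has {1,2,3,4,6} → 5.
Cell (r6,c5): row 6 has {1,2,5,6}; column 5 has {1,2,4,5,6} → 3.
Cell (r6,c6): row 6 has {1,2,3,5,6}; column 6 has {1,2,3,5,6} → 4.
Cell (r2,c1): row 2 has {2,3,4,5,6}; column 1 has {2,3,4,5,6} → 1.

2 4 6 3 5 1 / 1 6 2 5 4 3 / 4 5 3 6 1 2 / 3 1 4 2 6 5 / 5 3 1 4 2 6 / 6 2 5 1 3 4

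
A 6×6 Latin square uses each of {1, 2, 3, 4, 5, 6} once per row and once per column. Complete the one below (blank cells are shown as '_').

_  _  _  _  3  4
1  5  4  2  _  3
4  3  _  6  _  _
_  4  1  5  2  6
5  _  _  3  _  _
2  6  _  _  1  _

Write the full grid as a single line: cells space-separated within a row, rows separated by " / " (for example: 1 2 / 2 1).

6 2 5 1 3 4 / 1 5 4 2 6 3 / 4 3 2 6 5 1 / 3 4 1 5 2 6 / 5 1 6 3 4 2 / 2 6 3 4 1 5

(r1,c1) = 6
(r1,c4) = 1
(r2,c5) = 6
(r3,c5) = 5
(r4,c1) = 3
(r5,c5) = 4
(r6,c4) = 4
(r6,c6) = 5
(r1,c2) = 2
(r1,c3) = 5
(r3,c3) = 2
(r3,c6) = 1
(r5,c2) = 1
(r5,c3) = 6
(r5,c6) = 2
(r6,c3) = 3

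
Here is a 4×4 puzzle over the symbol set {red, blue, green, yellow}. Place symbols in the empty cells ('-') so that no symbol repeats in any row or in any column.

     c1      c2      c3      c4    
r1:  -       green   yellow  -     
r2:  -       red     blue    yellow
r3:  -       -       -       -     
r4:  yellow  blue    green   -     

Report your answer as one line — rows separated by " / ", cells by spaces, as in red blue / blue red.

Cell (r2,c1): row 2 has {red,blue,yellow}; column 1 has {yellow} → green.
Cell (r3,c2): row 3 is empty so far; column 2 has {red,blue,green} → yellow.
Cell (r3,c3): row 3 has {yellow}; column 3 has {blue,green,yellow} → red.
Cell (r4,c4): row 4 has {blue,green,yellow}; column 4 has {yellow} → red.
Cell (r1,c4): row 1 has {green,yellow}; column 4 has {red,yellow} → blue.
Cell (r3,c1): row 3 has {red,yellow}; column 1 has {green,yellow} → blue.
Cell (r3,c4): row 3 has {red,blue,yellow}; column 4 has {red,blue,yellow} → green.
Cell (r1,c1): row 1 has {blue,green,yellow}; column 1 has {blue,green,yellow} → red.

red green yellow blue / green red blue yellow / blue yellow red green / yellow blue green red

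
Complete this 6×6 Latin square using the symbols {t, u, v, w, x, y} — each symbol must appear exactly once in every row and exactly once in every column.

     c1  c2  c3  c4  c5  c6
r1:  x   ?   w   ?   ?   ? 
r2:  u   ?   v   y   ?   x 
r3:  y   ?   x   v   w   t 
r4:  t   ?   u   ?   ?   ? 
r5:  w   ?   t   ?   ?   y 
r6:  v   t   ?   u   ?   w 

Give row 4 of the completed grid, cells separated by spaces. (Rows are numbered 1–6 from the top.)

t x u w y v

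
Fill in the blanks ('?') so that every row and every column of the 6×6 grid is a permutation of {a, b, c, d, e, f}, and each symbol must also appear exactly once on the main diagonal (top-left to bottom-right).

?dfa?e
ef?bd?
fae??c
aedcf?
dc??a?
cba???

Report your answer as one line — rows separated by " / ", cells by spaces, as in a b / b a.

b d f a c e / e f c b d a / f a e d b c / a e d c f b / d c b e a f / c b a f e d

row 1 has {a,d,e,f}; column 1 has {a,c,d,e,f}; the diagonal has {a,c,e,f} — only b is left for (r1,c1).
row 1 has {a,b,d,e,f}; column 5 has {a,d,f} — only c is left for (r1,c5).
row 2 has {b,d,e,f}; column 3 has {a,d,e,f} — only c is left for (r2,c3).
row 2 has {b,c,d,e,f}; column 6 has {c,e} — only a is left for (r2,c6).
row 3 has {a,c,e,f}; column 4 has {a,b,c} — only d is left for (r3,c4).
row 3 has {a,c,d,e,f}; column 5 has {a,c,d,f} — only b is left for (r3,c5).
row 4 has {a,c,d,e,f}; column 6 has {a,c,e} — only b is left for (r4,c6).
row 5 has {a,c,d}; column 3 has {a,c,d,e,f} — only b is left for (r5,c3).
row 5 has {a,b,c,d}; column 6 has {a,b,c,e} — only f is left for (r5,c6).
row 6 has {a,b,c}; column 5 has {a,b,c,d,f} — only e is left for (r6,c5).
row 6 has {a,b,c,e}; column 6 has {a,b,c,e,f}; the diagonal has {a,b,c,e,f} — only d is left for (r6,c6).
row 5 has {a,b,c,d,f}; column 4 has {a,b,c,d} — only e is left for (r5,c4).
row 6 has {a,b,c,d,e}; column 4 has {a,b,c,d,e} — only f is left for (r6,c4).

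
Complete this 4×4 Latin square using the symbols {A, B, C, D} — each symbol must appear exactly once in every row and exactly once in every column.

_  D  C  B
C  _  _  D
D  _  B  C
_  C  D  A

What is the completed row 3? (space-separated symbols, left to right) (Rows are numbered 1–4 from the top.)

(r1,c1) = A
(r2,c3) = A
(r3,c2) = A

D A B C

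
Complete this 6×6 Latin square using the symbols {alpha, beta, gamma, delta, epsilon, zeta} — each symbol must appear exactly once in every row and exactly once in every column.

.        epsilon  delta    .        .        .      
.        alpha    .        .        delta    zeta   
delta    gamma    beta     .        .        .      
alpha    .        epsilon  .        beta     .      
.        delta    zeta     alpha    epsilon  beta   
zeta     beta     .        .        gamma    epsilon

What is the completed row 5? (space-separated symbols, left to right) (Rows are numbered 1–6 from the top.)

gamma delta zeta alpha epsilon beta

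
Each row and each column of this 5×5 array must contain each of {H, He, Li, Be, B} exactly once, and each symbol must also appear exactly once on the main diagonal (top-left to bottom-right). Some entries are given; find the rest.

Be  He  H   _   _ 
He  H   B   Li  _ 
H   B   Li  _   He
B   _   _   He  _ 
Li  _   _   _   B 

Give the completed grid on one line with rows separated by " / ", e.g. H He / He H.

Be He H B Li / He H B Li Be / H B Li Be He / B Li Be He H / Li Be He H B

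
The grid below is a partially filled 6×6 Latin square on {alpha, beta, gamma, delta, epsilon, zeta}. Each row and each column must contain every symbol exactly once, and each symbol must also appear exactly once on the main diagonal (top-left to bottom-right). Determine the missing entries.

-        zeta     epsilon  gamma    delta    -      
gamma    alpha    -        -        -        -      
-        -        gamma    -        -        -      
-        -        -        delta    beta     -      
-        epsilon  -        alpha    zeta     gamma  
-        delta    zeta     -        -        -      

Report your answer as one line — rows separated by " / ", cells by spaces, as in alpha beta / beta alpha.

(r1,c1): row 1 has {gamma,delta,epsilon,zeta}; column 1 has {gamma}; the diagonal has {alpha,gamma,delta,zeta}, so it must be beta.
(r1,c6): row 1 has {beta,gamma,delta,epsilon,zeta}; column 6 has {gamma}, so it must be alpha.
(r2,c5): row 2 has {alpha,gamma}; column 5 has {beta,delta,zeta}, so it must be epsilon.
(r3,c2): row 3 has {gamma}; column 2 has {alpha,delta,epsilon,zeta}, so it must be beta.
(r3,c5): row 3 has {beta,gamma}; column 5 has {beta,delta,epsilon,zeta}, so it must be alpha.
(r4,c2): row 4 has {beta,delta}; column 2 has {alpha,beta,delta,epsilon,zeta}, so it must be gamma.
(r4,c3): row 4 has {beta,gamma,delta}; column 3 has {gamma,epsilon,zeta}, so it must be alpha.
(r5,c1): row 5 has {alpha,gamma,epsilon,zeta}; column 1 has {beta,gamma}, so it must be delta.
(r5,c3): row 5 has {alpha,gamma,delta,epsilon,zeta}; column 3 has {alpha,gamma,epsilon,zeta}, so it must be beta.
(r6,c5): row 6 has {delta,zeta}; column 5 has {alpha,beta,delta,epsilon,zeta}, so it must be gamma.
(r6,c6): row 6 has {gamma,delta,zeta}; column 6 has {alpha,gamma}; the diagonal has {alpha,beta,gamma,delta,zeta}, so it must be epsilon.
(r2,c3): row 2 has {alpha,gamma,epsilon}; column 3 has {alpha,beta,gamma,epsilon,zeta}, so it must be delta.
(r4,c6): row 4 has {alpha,beta,gamma,delta}; column 6 has {alpha,gamma,epsilon}, so it must be zeta.
(r6,c1): row 6 has {gamma,delta,epsilon,zeta}; column 1 has {beta,gamma,delta}, so it must be alpha.
(r6,c4): row 6 has {alpha,gamma,delta,epsilon,zeta}; column 4 has {alpha,gamma,delta}, so it must be beta.
(r2,c4): row 2 has {alpha,gamma,delta,epsilon}; column 4 has {alpha,beta,gamma,delta}, so it must be zeta.
(r2,c6): row 2 has {alpha,gamma,delta,epsilon,zeta}; column 6 has {alpha,gamma,epsilon,zeta}, so it must be beta.
(r3,c4): row 3 has {alpha,beta,gamma}; column 4 has {alpha,beta,gamma,delta,zeta}, so it must be epsilon.
(r3,c6): row 3 has {alpha,beta,gamma,epsilon}; column 6 has {alpha,beta,gamma,epsilon,zeta}, so it must be delta.
(r4,c1): row 4 has {alpha,beta,gamma,delta,zeta}; column 1 has {alpha,beta,gamma,delta}, so it must be epsilon.
(r3,c1): row 3 has {alpha,beta,gamma,delta,epsilon}; column 1 has {alpha,beta,gamma,delta,epsilon}, so it must be zeta.

beta zeta epsilon gamma delta alpha / gamma alpha delta zeta epsilon beta / zeta beta gamma epsilon alpha delta / epsilon gamma alpha delta beta zeta / delta epsilon beta alpha zeta gamma / alpha delta zeta beta gamma epsilon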